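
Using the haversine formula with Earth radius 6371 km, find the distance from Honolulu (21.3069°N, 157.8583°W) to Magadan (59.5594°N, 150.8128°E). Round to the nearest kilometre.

5842 km

Δλ = 150.8128 − -157.8583 = 308.6711°; wrapped into (−180°, 180°]: -51.3289°.
Δφ = 59.5594 − 21.3069 = 38.2525°.
a = sin²(Δφ/2) + cos φ₁ · cos φ₂ · sin²(Δλ/2) = 0.195893.
c = 2·atan2(√a, √(1−a)) = 0.91699 rad → d = 6371·c ≈ 5842.13 km.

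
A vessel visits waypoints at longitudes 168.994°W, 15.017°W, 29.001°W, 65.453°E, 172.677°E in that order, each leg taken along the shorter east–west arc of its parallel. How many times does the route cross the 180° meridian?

0

Leg 1: -168.994° → -15.017°, shortest Δλ = 153.977° (east) — does not cross 180°.
Leg 2: -15.017° → -29.001°, shortest Δλ = -13.984° (west) — does not cross 180°.
Leg 3: -29.001° → +65.453°, shortest Δλ = 94.454° (east) — does not cross 180°.
Leg 4: +65.453° → +172.677°, shortest Δλ = 107.224° (east) — does not cross 180°.
Total crossings: 0.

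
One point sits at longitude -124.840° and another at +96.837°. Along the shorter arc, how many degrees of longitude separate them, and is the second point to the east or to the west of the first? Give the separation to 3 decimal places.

138.323° west

Raw difference: 96.837 − -124.840 = 221.677°.
Normalise into (−180°, 180°]: 221.677° − 360° = -138.323°.
Negative ⇒ the second point lies to the west; separation 138.323°.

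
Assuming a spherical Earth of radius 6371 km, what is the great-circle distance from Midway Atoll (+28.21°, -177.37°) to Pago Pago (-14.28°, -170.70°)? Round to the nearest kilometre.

Δλ = -170.70 − -177.37 = 6.67°.
Δφ = -14.28 − 28.21 = -42.49°.
a = sin²(Δφ/2) + cos φ₁ · cos φ₂ · sin²(Δλ/2) = 0.134192.
c = 2·atan2(√a, √(1−a)) = 0.75011 rad → d = 6371·c ≈ 4778.94 km.

4779 km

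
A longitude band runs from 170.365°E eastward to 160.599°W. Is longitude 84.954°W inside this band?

No

Band width going east from +170.365° to -160.599°: ((-160.599 − 170.365) mod 360) = 29.036°.
Offset of -84.954° east of the west edge: ((-84.954 − 170.365) mod 360) = 104.681°.
104.681° > 29.036° ⇒ outside.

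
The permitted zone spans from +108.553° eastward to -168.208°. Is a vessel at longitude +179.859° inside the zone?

Band width going east from +108.553° to -168.208°: ((-168.208 − 108.553) mod 360) = 83.239°.
Offset of +179.859° east of the west edge: ((179.859 − 108.553) mod 360) = 71.306°.
71.306° ≤ 83.239° ⇒ inside.

Yes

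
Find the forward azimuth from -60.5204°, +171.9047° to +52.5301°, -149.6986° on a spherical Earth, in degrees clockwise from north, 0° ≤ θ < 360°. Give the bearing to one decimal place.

25.1°

Δλ = -149.6986 − 171.9047 = -321.6033°; wrapped into (−180°, 180°]: 38.3967°.
θ = atan2( sin Δλ · cos φ₂ , cos φ₁ · sin φ₂ − sin φ₁ · cos φ₂ · cos Δλ )
  = atan2(0.37784, 0.80563) = 25.127° → normalised to [0°, 360°): 25.127°.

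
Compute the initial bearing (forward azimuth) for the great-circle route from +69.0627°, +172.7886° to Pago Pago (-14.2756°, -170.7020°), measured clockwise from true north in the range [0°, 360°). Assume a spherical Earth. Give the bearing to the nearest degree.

164°

Δλ = -170.7020 − 172.7886 = -343.4906°; wrapped into (−180°, 180°]: 16.5094°.
θ = atan2( sin Δλ · cos φ₂ , cos φ₁ · sin φ₂ − sin φ₁ · cos φ₂ · cos Δλ )
  = atan2(0.27540, -0.95593) = 163.929° → normalised to [0°, 360°): 163.929°.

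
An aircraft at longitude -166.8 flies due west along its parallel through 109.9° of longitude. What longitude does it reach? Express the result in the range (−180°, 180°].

Start at -166.8°; shift −109.9° → -276.7°.
-276.7° lies outside (−180°, 180°]; add 360° → +83.3°.

+83.3°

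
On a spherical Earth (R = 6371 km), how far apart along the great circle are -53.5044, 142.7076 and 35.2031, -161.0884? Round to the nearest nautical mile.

6072 nmi

Δλ = -161.0884 − 142.7076 = -303.7960°; wrapped into (−180°, 180°]: 56.2040°.
Δφ = 35.2031 − -53.5044 = 88.7075°.
a = sin²(Δφ/2) + cos φ₁ · cos φ₂ · sin²(Δλ/2) = 0.596553.
c = 2·atan2(√a, √(1−a)) = 1.76512 rad → d = 6371·c ≈ 11245.60 km ≈ 6072.14 nmi.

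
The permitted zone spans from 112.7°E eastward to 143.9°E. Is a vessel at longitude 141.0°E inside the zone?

Yes

Band width going east from +112.7° to +143.9°: ((143.9 − 112.7) mod 360) = 31.2°.
Offset of +141.0° east of the west edge: ((141.0 − 112.7) mod 360) = 28.3°.
28.3° ≤ 31.2° ⇒ inside.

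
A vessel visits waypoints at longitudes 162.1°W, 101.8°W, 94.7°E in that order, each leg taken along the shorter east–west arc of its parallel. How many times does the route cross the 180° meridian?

1

Leg 1: -162.1° → -101.8°, shortest Δλ = 60.3° (east) — does not cross 180°.
Leg 2: -101.8° → +94.7°, shortest Δλ = -163.5° (west) — crosses 180°.
Total crossings: 1.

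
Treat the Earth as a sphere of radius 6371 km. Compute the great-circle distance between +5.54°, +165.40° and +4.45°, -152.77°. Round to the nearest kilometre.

Δλ = -152.77 − 165.40 = -318.17°; wrapped into (−180°, 180°]: 41.83°.
Δφ = 4.45 − 5.54 = -1.09°.
a = sin²(Δφ/2) + cos φ₁ · cos φ₂ · sin²(Δλ/2) = 0.126549.
c = 2·atan2(√a, √(1−a)) = 0.72741 rad → d = 6371·c ≈ 4634.31 km.

4634 km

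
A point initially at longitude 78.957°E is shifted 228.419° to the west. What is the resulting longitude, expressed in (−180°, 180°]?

149.462°W

Start at +78.957°; shift −228.419° → -149.462°.
-149.462° already lies in (−180°, 180°].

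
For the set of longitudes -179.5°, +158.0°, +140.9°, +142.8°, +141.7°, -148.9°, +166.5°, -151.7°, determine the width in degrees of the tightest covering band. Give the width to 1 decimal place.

70.2°

Sort the longitudes: -179.5°, -151.7°, -148.9°, +140.9°, +141.7°, +142.8°, +158.0°, +166.5°.
Eastward gaps between consecutive values (wrapping around): 27.8°, 2.8°, 289.8°, 0.8°, 1.1°, 15.2°, 8.5°, 14.0°.
Largest gap = 289.8° ⇒ minimal covering band is its complement: 360° − 289.8° = 70.2°.
Band runs from +140.9° eastward to -148.9°, crossing the antimeridian.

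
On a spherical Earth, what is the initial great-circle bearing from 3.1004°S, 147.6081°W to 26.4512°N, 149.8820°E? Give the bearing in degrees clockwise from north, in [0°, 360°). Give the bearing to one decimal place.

300.5°

Δλ = 149.8820 − -147.6081 = 297.4901°; wrapped into (−180°, 180°]: -62.5099°.
θ = atan2( sin Δλ · cos φ₂ , cos φ₁ · sin φ₂ − sin φ₁ · cos φ₂ · cos Δλ )
  = atan2(-0.79422, 0.46714) = -59.537° → normalised to [0°, 360°): 300.463°.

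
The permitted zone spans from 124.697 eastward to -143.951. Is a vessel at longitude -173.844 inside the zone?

Band width going east from +124.697° to -143.951°: ((-143.951 − 124.697) mod 360) = 91.352°.
Offset of -173.844° east of the west edge: ((-173.844 − 124.697) mod 360) = 61.459°.
61.459° ≤ 91.352° ⇒ inside.

Yes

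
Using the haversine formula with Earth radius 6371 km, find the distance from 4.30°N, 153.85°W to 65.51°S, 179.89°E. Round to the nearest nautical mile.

Δλ = 179.89 − -153.85 = 333.74°; wrapped into (−180°, 180°]: -26.26°.
Δφ = -65.51 − 4.30 = -69.81°.
a = sin²(Δφ/2) + cos φ₁ · cos φ₂ · sin²(Δλ/2) = 0.348763.
c = 2·atan2(√a, √(1−a)) = 1.26351 rad → d = 6371·c ≈ 8049.82 km ≈ 4346.56 nmi.

4347 nmi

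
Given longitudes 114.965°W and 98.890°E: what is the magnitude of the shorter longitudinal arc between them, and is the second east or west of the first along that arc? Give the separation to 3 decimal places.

Raw difference: 98.890 − -114.965 = 213.855°.
Normalise into (−180°, 180°]: 213.855° − 360° = -146.145°.
Negative ⇒ the second point lies to the west; separation 146.145°.

146.145° west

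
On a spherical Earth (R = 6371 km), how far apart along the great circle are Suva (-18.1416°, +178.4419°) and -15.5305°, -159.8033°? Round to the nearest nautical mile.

Δλ = -159.8033 − 178.4419 = -338.2452°; wrapped into (−180°, 180°]: 21.7548°.
Δφ = -15.5305 − -18.1416 = 2.6111°.
a = sin²(Δφ/2) + cos φ₁ · cos φ₂ · sin²(Δλ/2) = 0.033124.
c = 2·atan2(√a, √(1−a)) = 0.36604 rad → d = 6371·c ≈ 2332.04 km ≈ 1259.20 nmi.

1259 nmi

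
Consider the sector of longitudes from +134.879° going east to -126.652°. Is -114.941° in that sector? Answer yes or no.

Band width going east from +134.879° to -126.652°: ((-126.652 − 134.879) mod 360) = 98.469°.
Offset of -114.941° east of the west edge: ((-114.941 − 134.879) mod 360) = 110.180°.
110.180° > 98.469° ⇒ outside.

No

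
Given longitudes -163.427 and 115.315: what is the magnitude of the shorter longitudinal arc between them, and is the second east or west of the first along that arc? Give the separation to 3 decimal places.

81.258° west

Raw difference: 115.315 − -163.427 = 278.742°.
Normalise into (−180°, 180°]: 278.742° − 360° = -81.258°.
Negative ⇒ the second point lies to the west; separation 81.258°.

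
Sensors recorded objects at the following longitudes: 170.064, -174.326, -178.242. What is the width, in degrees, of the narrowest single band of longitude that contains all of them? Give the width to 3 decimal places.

Sort the longitudes: -178.242°, -174.326°, +170.064°.
Eastward gaps between consecutive values (wrapping around): 3.916°, 344.390°, 11.694°.
Largest gap = 344.390° ⇒ minimal covering band is its complement: 360° − 344.390° = 15.610°.
Band runs from +170.064° eastward to -174.326°, crossing the antimeridian.

15.610°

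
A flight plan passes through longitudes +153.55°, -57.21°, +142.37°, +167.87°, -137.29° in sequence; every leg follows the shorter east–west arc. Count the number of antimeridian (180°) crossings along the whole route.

3

Leg 1: +153.55° → -57.21°, shortest Δλ = 149.24° (east) — crosses 180°.
Leg 2: -57.21° → +142.37°, shortest Δλ = -160.42° (west) — crosses 180°.
Leg 3: +142.37° → +167.87°, shortest Δλ = 25.5° (east) — does not cross 180°.
Leg 4: +167.87° → -137.29°, shortest Δλ = 54.84° (east) — crosses 180°.
Total crossings: 3.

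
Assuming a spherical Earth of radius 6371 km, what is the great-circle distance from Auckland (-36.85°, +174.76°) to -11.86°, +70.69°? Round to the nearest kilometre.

Δλ = 70.69 − 174.76 = -104.07°.
Δφ = -11.86 − -36.85 = 24.99°.
a = sin²(Δφ/2) + cos φ₁ · cos φ₂ · sin²(Δλ/2) = 0.533564.
c = 2·atan2(√a, √(1−a)) = 1.63797 rad → d = 6371·c ≈ 10435.54 km.

10436 km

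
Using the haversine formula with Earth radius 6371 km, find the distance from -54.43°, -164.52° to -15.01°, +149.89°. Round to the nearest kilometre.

Δλ = 149.89 − -164.52 = 314.41°; wrapped into (−180°, 180°]: -45.59°.
Δφ = -15.01 − -54.43 = 39.42°.
a = sin²(Δφ/2) + cos φ₁ · cos φ₂ · sin²(Δλ/2) = 0.198081.
c = 2·atan2(√a, √(1−a)) = 0.92249 rad → d = 6371·c ≈ 5877.18 km.

5877 km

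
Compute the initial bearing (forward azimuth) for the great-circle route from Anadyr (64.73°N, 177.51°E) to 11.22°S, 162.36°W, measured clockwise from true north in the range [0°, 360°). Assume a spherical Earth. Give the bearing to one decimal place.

159.8°

Δλ = -162.36 − 177.51 = -339.87°; wrapped into (−180°, 180°]: 20.13°.
θ = atan2( sin Δλ · cos φ₂ , cos φ₁ · sin φ₂ − sin φ₁ · cos φ₂ · cos Δλ )
  = atan2(0.33757, -0.91590) = 159.768° → normalised to [0°, 360°): 159.768°.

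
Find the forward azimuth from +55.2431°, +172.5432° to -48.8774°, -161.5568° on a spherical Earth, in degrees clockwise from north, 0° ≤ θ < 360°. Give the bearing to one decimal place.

Δλ = -161.5568 − 172.5432 = -334.1000°; wrapped into (−180°, 180°]: 25.9000°.
θ = atan2( sin Δλ · cos φ₂ , cos φ₁ · sin φ₂ − sin φ₁ · cos φ₂ · cos Δλ )
  = atan2(0.28727, -0.91551) = 162.579° → normalised to [0°, 360°): 162.579°.

162.6°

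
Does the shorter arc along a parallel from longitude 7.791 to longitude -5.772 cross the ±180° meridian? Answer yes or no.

No

Signed shortest Δλ = ((-5.772 − 7.791 + 180) mod 360) − 180 = -13.563°.
Going west by 13.563° from +7.791° reaches -5.772° without touching 180°.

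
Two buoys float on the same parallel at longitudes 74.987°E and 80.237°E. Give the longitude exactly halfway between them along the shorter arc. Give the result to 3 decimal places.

Signed shortest Δλ from +74.987° to +80.237° is +5.250°.
Midpoint longitude = +74.987° + (+5.250°)/2 = +74.987° + 2.625° = +77.612°.

77.612°E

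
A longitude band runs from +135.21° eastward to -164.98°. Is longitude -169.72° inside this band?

Band width going east from +135.21° to -164.98°: ((-164.98 − 135.21) mod 360) = 59.81°.
Offset of -169.72° east of the west edge: ((-169.72 − 135.21) mod 360) = 55.07°.
55.07° ≤ 59.81° ⇒ inside.

Yes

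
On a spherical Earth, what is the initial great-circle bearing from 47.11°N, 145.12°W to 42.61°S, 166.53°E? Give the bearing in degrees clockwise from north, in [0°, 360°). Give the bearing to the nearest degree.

Δλ = 166.53 − -145.12 = 311.65°; wrapped into (−180°, 180°]: -48.35°.
θ = atan2( sin Δλ · cos φ₂ , cos φ₁ · sin φ₂ − sin φ₁ · cos φ₂ · cos Δλ )
  = atan2(-0.54994, -0.81912) = -146.124° → normalised to [0°, 360°): 213.876°.

214°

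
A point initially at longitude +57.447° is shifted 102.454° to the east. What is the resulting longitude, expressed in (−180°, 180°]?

+159.901°

Start at +57.447°; shift +102.454° → +159.901°.
+159.901° already lies in (−180°, 180°].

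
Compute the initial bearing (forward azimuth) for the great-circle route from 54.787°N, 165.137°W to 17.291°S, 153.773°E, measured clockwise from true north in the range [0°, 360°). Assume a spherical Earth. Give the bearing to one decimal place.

219.6°

Δλ = 153.773 − -165.137 = 318.910°; wrapped into (−180°, 180°]: -41.090°.
θ = atan2( sin Δλ · cos φ₂ , cos φ₁ · sin φ₂ − sin φ₁ · cos φ₂ · cos Δλ )
  = atan2(-0.62754, -0.75932) = -140.428° → normalised to [0°, 360°): 219.572°.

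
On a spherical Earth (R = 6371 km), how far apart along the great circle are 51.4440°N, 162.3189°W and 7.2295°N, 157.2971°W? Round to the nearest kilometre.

4938 km

Δλ = -157.2971 − -162.3189 = 5.0218°.
Δφ = 7.2295 − 51.4440 = -44.2145°.
a = sin²(Δφ/2) + cos φ₁ · cos φ₂ · sin²(Δλ/2) = 0.142820.
c = 2·atan2(√a, √(1−a)) = 0.77509 rad → d = 6371·c ≈ 4938.07 km.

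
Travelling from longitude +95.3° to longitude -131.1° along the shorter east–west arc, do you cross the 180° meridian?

Yes

Naïve |-131.1 − 95.3| = 226.4° > 180°, so the shorter arc goes the other way round — across 180°.
Signed shortest Δλ = ((-131.1 − 95.3 + 180) mod 360) − 180 = 133.6°.
Going east by 133.6° from +95.3° passes through 180° before reaching -131.1°.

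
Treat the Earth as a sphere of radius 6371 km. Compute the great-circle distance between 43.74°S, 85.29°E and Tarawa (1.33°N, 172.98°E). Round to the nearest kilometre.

9924 km

Δλ = 172.98 − 85.29 = 87.69°.
Δφ = 1.33 − -43.74 = 45.07°.
a = sin²(Δφ/2) + cos φ₁ · cos φ₂ · sin²(Δλ/2) = 0.493467.
c = 2·atan2(√a, √(1−a)) = 1.55773 rad → d = 6371·c ≈ 9924.30 km.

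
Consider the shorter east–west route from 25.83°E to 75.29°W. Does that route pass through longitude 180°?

No

Signed shortest Δλ = ((-75.29 − 25.83 + 180) mod 360) − 180 = -101.12°.
Going west by 101.12° from +25.83° reaches -75.29° without touching 180°.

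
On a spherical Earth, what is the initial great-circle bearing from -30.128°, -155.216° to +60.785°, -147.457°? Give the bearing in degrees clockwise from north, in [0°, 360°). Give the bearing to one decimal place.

Δλ = -147.457 − -155.216 = 7.759°.
θ = atan2( sin Δλ · cos φ₂ , cos φ₁ · sin φ₂ − sin φ₁ · cos φ₂ · cos Δλ )
  = atan2(0.06590, 0.99763) = 3.779° → normalised to [0°, 360°): 3.779°.

3.8°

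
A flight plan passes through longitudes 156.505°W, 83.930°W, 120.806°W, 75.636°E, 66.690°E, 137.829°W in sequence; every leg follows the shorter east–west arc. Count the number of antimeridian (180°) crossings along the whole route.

Leg 1: -156.505° → -83.930°, shortest Δλ = 72.575° (east) — does not cross 180°.
Leg 2: -83.930° → -120.806°, shortest Δλ = -36.876° (west) — does not cross 180°.
Leg 3: -120.806° → +75.636°, shortest Δλ = -163.558° (west) — crosses 180°.
Leg 4: +75.636° → +66.690°, shortest Δλ = -8.946° (west) — does not cross 180°.
Leg 5: +66.690° → -137.829°, shortest Δλ = 155.481° (east) — crosses 180°.
Total crossings: 2.

2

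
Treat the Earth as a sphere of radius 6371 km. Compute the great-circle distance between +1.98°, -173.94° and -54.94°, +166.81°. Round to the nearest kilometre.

Δλ = 166.81 − -173.94 = 340.75°; wrapped into (−180°, 180°]: -19.25°.
Δφ = -54.94 − 1.98 = -56.92°.
a = sin²(Δφ/2) + cos φ₁ · cos φ₂ · sin²(Δλ/2) = 0.243144.
c = 2·atan2(√a, √(1−a)) = 1.03129 rad → d = 6371·c ≈ 6570.36 km.

6570 km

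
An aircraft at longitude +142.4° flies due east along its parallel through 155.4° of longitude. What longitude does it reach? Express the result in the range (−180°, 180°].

Start at +142.4°; shift +155.4° → +297.8°.
+297.8° lies outside (−180°, 180°]; subtract 360° → -62.2°.

-62.2°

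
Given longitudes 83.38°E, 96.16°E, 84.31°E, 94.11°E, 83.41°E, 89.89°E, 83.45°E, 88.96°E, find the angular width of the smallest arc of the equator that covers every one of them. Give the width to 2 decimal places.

12.78°

Sort the longitudes: +83.38°, +83.41°, +83.45°, +84.31°, +88.96°, +89.89°, +94.11°, +96.16°.
Eastward gaps between consecutive values (wrapping around): 0.03°, 0.04°, 0.86°, 4.65°, 0.93°, 4.22°, 2.05°, 347.22°.
Largest gap = 347.22° ⇒ minimal covering band is its complement: 360° − 347.22° = 12.78°.
Band runs from +83.38° eastward to +96.16°.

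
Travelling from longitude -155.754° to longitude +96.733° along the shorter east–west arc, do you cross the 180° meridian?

Naïve |96.733 − -155.754| = 252.487° > 180°, so the shorter arc goes the other way round — across 180°.
Signed shortest Δλ = ((96.733 − -155.754 + 180) mod 360) − 180 = -107.513°.
Going west by 107.513° from -155.754° passes through 180° before reaching +96.733°.

Yes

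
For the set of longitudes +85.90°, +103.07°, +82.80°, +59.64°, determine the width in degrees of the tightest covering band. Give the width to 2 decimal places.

Sort the longitudes: +59.64°, +82.80°, +85.90°, +103.07°.
Eastward gaps between consecutive values (wrapping around): 23.16°, 3.10°, 17.17°, 316.57°.
Largest gap = 316.57° ⇒ minimal covering band is its complement: 360° − 316.57° = 43.43°.
Band runs from +59.64° eastward to +103.07°.

43.43°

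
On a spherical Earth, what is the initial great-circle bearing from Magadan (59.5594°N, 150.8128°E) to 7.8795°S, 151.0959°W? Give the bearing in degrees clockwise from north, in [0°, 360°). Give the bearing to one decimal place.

Δλ = -151.0959 − 150.8128 = -301.9087°; wrapped into (−180°, 180°]: 58.0913°.
θ = atan2( sin Δλ · cos φ₂ , cos φ₁ · sin φ₂ − sin φ₁ · cos φ₂ · cos Δλ )
  = atan2(0.84088, -0.52086) = 121.775° → normalised to [0°, 360°): 121.775°.

121.8°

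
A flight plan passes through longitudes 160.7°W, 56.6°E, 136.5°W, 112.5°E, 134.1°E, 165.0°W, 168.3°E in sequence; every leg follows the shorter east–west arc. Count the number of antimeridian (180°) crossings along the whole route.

5

Leg 1: -160.7° → +56.6°, shortest Δλ = -142.7° (west) — crosses 180°.
Leg 2: +56.6° → -136.5°, shortest Δλ = 166.9° (east) — crosses 180°.
Leg 3: -136.5° → +112.5°, shortest Δλ = -111.0° (west) — crosses 180°.
Leg 4: +112.5° → +134.1°, shortest Δλ = 21.6° (east) — does not cross 180°.
Leg 5: +134.1° → -165.0°, shortest Δλ = 60.9° (east) — crosses 180°.
Leg 6: -165.0° → +168.3°, shortest Δλ = -26.7° (west) — crosses 180°.
Total crossings: 5.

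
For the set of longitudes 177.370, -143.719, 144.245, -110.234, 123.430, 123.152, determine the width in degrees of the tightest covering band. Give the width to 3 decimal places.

Sort the longitudes: -143.719°, -110.234°, +123.152°, +123.430°, +144.245°, +177.370°.
Eastward gaps between consecutive values (wrapping around): 33.485°, 233.386°, 0.278°, 20.815°, 33.125°, 38.911°.
Largest gap = 233.386° ⇒ minimal covering band is its complement: 360° − 233.386° = 126.614°.
Band runs from +123.152° eastward to -110.234°, crossing the antimeridian.

126.614°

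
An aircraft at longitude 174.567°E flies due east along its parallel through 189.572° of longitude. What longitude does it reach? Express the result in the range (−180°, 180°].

4.139°E

Start at +174.567°; shift +189.572° → +364.139°.
+364.139° lies outside (−180°, 180°]; subtract 360° → +4.139°.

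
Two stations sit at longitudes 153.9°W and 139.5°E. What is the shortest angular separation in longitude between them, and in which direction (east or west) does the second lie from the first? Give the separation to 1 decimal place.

66.6° west

Raw difference: 139.5 − -153.9 = 293.4°.
Normalise into (−180°, 180°]: 293.4° − 360° = -66.6°.
Negative ⇒ the second point lies to the west; separation 66.6°.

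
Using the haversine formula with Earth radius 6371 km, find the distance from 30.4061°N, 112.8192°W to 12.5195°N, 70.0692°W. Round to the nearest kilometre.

4813 km

Δλ = -70.0692 − -112.8192 = 42.7500°.
Δφ = 12.5195 − 30.4061 = -17.8866°.
a = sin²(Δφ/2) + cos φ₁ · cos φ₂ · sin²(Δλ/2) = 0.136011.
c = 2·atan2(√a, √(1−a)) = 0.75543 rad → d = 6371·c ≈ 4812.83 km.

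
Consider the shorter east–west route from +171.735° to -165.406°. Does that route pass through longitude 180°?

Yes

Naïve |-165.406 − 171.735| = 337.141° > 180°, so the shorter arc goes the other way round — across 180°.
Signed shortest Δλ = ((-165.406 − 171.735 + 180) mod 360) − 180 = 22.859°.
Going east by 22.859° from +171.735° passes through 180° before reaching -165.406°.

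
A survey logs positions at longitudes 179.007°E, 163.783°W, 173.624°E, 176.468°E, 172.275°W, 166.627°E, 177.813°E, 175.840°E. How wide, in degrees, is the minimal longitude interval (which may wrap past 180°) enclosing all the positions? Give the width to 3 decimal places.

Sort the longitudes: -172.275°, -163.783°, +166.627°, +173.624°, +175.840°, +176.468°, +177.813°, +179.007°.
Eastward gaps between consecutive values (wrapping around): 8.492°, 330.410°, 6.997°, 2.216°, 0.628°, 1.345°, 1.194°, 8.718°.
Largest gap = 330.410° ⇒ minimal covering band is its complement: 360° − 330.410° = 29.590°.
Band runs from +166.627° eastward to -163.783°, crossing the antimeridian.

29.590°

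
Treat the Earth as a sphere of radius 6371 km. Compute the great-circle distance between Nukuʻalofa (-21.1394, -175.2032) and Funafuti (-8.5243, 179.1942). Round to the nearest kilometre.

Δλ = 179.1942 − -175.2032 = 354.3974°; wrapped into (−180°, 180°]: -5.6026°.
Δφ = -8.5243 − -21.1394 = 12.6151°.
a = sin²(Δφ/2) + cos φ₁ · cos φ₂ · sin²(Δλ/2) = 0.014274.
c = 2·atan2(√a, √(1−a)) = 0.23952 rad → d = 6371·c ≈ 1525.96 km.

1526 km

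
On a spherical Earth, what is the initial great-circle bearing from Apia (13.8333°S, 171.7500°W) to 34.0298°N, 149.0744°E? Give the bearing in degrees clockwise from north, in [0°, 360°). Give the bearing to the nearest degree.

Δλ = 149.0744 − -171.7500 = 320.8244°; wrapped into (−180°, 180°]: -39.1756°.
θ = atan2( sin Δλ · cos φ₂ , cos φ₁ · sin φ₂ − sin φ₁ · cos φ₂ · cos Δλ )
  = atan2(-0.52352, 0.69700) = -36.910° → normalised to [0°, 360°): 323.090°.

323°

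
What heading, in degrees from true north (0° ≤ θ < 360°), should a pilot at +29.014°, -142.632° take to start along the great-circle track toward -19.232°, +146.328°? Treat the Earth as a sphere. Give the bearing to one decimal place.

243.9°

Δλ = 146.328 − -142.632 = 288.960°; wrapped into (−180°, 180°]: -71.040°.
θ = atan2( sin Δλ · cos φ₂ , cos φ₁ · sin φ₂ − sin φ₁ · cos φ₂ · cos Δλ )
  = atan2(-0.89297, -0.43685) = -116.068° → normalised to [0°, 360°): 243.932°.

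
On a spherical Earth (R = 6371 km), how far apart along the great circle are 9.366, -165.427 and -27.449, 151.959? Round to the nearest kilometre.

6148 km

Δλ = 151.959 − -165.427 = 317.386°; wrapped into (−180°, 180°]: -42.614°.
Δφ = -27.449 − 9.366 = -36.815°.
a = sin²(Δφ/2) + cos φ₁ · cos φ₂ · sin²(Δλ/2) = 0.215321.
c = 2·atan2(√a, √(1−a)) = 0.96507 rad → d = 6371·c ≈ 6148.47 km.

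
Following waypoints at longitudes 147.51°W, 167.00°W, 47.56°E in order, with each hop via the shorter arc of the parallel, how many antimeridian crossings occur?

1

Leg 1: -147.51° → -167.00°, shortest Δλ = -19.49° (west) — does not cross 180°.
Leg 2: -167.00° → +47.56°, shortest Δλ = -145.44° (west) — crosses 180°.
Total crossings: 1.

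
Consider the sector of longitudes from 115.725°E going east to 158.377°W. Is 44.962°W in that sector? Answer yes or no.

No

Band width going east from +115.725° to -158.377°: ((-158.377 − 115.725) mod 360) = 85.898°.
Offset of -44.962° east of the west edge: ((-44.962 − 115.725) mod 360) = 199.313°.
199.313° > 85.898° ⇒ outside.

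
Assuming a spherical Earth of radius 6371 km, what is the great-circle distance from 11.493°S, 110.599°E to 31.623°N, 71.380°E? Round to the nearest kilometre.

Δλ = 71.380 − 110.599 = -39.219°.
Δφ = 31.623 − -11.493 = 43.116°.
a = sin²(Δφ/2) + cos φ₁ · cos φ₂ · sin²(Δλ/2) = 0.229000.
c = 2·atan2(√a, √(1−a)) = 0.99798 rad → d = 6371·c ≈ 6358.13 km.

6358 km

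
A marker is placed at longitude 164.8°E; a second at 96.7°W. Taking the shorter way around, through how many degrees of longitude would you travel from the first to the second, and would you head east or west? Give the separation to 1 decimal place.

98.5° east

Raw difference: -96.7 − 164.8 = -261.5°.
Normalise into (−180°, 180°]: -261.5° + 360° = 98.5°.
Positive ⇒ the second point lies to the east; separation 98.5°.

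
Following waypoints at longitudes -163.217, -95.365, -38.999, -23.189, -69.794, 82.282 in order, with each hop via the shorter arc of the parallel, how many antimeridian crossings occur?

0

Leg 1: -163.217° → -95.365°, shortest Δλ = 67.852° (east) — does not cross 180°.
Leg 2: -95.365° → -38.999°, shortest Δλ = 56.366° (east) — does not cross 180°.
Leg 3: -38.999° → -23.189°, shortest Δλ = 15.81° (east) — does not cross 180°.
Leg 4: -23.189° → -69.794°, shortest Δλ = -46.605° (west) — does not cross 180°.
Leg 5: -69.794° → +82.282°, shortest Δλ = 152.076° (east) — does not cross 180°.
Total crossings: 0.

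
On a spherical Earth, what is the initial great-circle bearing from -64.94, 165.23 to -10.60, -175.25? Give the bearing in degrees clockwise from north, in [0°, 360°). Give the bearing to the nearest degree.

23°

Δλ = -175.25 − 165.23 = -340.48°; wrapped into (−180°, 180°]: 19.52°.
θ = atan2( sin Δλ · cos φ₂ , cos φ₁ · sin φ₂ − sin φ₁ · cos φ₂ · cos Δλ )
  = atan2(0.32843, 0.76131) = 23.336° → normalised to [0°, 360°): 23.336°.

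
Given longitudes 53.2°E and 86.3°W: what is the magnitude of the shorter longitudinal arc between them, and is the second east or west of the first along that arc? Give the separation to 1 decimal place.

139.5° west

Raw difference: -86.3 − 53.2 = -139.5°.
Normalise into (−180°, 180°]: -139.5° stays -139.5°.
Negative ⇒ the second point lies to the west; separation 139.5°.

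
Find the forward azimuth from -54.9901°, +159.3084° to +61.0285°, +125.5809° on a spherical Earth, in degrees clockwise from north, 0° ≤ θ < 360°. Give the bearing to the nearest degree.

Δλ = 125.5809 − 159.3084 = -33.7275°.
θ = atan2( sin Δλ · cos φ₂ , cos φ₁ · sin φ₂ − sin φ₁ · cos φ₂ · cos Δλ )
  = atan2(-0.26895, 0.83188) = -17.916° → normalised to [0°, 360°): 342.084°.

342°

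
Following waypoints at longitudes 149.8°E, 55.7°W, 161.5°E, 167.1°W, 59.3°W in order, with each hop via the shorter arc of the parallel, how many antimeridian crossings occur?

Leg 1: +149.8° → -55.7°, shortest Δλ = 154.5° (east) — crosses 180°.
Leg 2: -55.7° → +161.5°, shortest Δλ = -142.8° (west) — crosses 180°.
Leg 3: +161.5° → -167.1°, shortest Δλ = 31.4° (east) — crosses 180°.
Leg 4: -167.1° → -59.3°, shortest Δλ = 107.8° (east) — does not cross 180°.
Total crossings: 3.

3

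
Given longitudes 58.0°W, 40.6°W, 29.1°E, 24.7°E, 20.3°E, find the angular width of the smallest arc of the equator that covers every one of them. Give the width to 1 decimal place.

87.1°

Sort the longitudes: -58.0°, -40.6°, +20.3°, +24.7°, +29.1°.
Eastward gaps between consecutive values (wrapping around): 17.4°, 60.9°, 4.4°, 4.4°, 272.9°.
Largest gap = 272.9° ⇒ minimal covering band is its complement: 360° − 272.9° = 87.1°.
Band runs from -58.0° eastward to +29.1°.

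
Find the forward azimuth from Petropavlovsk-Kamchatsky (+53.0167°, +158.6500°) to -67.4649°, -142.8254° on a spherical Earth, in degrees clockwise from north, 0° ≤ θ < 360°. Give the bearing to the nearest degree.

155°

Δλ = -142.8254 − 158.6500 = -301.4754°; wrapped into (−180°, 180°]: 58.5246°.
θ = atan2( sin Δλ · cos φ₂ , cos φ₁ · sin φ₂ − sin φ₁ · cos φ₂ · cos Δλ )
  = atan2(0.32686, -0.71550) = 155.448° → normalised to [0°, 360°): 155.448°.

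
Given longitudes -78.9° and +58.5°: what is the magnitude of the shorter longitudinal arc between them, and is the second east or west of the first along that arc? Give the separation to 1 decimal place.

137.4° east

Raw difference: 58.5 − -78.9 = 137.4°.
Normalise into (−180°, 180°]: 137.4° stays 137.4°.
Positive ⇒ the second point lies to the east; separation 137.4°.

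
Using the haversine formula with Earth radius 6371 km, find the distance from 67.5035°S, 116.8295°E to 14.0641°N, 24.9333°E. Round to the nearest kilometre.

Δλ = 24.9333 − 116.8295 = -91.8962°.
Δφ = 14.0641 − -67.5035 = 81.5676°.
a = sin²(Δφ/2) + cos φ₁ · cos φ₂ · sin²(Δλ/2) = 0.618398.
c = 2·atan2(√a, √(1−a)) = 1.80986 rad → d = 6371·c ≈ 11530.64 km.

11531 km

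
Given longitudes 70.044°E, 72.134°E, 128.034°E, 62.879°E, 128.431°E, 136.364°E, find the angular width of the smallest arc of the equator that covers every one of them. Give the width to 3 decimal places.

73.485°

Sort the longitudes: +62.879°, +70.044°, +72.134°, +128.034°, +128.431°, +136.364°.
Eastward gaps between consecutive values (wrapping around): 7.165°, 2.090°, 55.900°, 0.397°, 7.933°, 286.515°.
Largest gap = 286.515° ⇒ minimal covering band is its complement: 360° − 286.515° = 73.485°.
Band runs from +62.879° eastward to +136.364°.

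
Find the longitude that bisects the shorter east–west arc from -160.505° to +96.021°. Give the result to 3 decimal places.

+147.758°

Signed shortest Δλ from -160.505° to +96.021° is -103.474°.
Midpoint longitude = -160.505° + (-103.474°)/2 = -160.505° − 51.737° = -212.242°.
Normalise into (−180°, 180°]: +147.758°.
(The naïve average (-160.505 + +96.021)/2 = -32.242° is on the wrong side of the globe.)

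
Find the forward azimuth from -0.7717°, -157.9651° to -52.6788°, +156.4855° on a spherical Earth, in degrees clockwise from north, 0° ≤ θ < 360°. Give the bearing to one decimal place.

208.7°

Δλ = 156.4855 − -157.9651 = 314.4506°; wrapped into (−180°, 180°]: -45.5494°.
θ = atan2( sin Δλ · cos φ₂ , cos φ₁ · sin φ₂ − sin φ₁ · cos φ₂ · cos Δλ )
  = atan2(-0.43280, -0.78946) = -151.268° → normalised to [0°, 360°): 208.732°.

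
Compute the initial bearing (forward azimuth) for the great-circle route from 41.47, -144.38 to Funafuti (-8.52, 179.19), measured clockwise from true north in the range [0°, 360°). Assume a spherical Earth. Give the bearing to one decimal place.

222.6°

Δλ = 179.19 − -144.38 = 323.57°; wrapped into (−180°, 180°]: -36.43°.
θ = atan2( sin Δλ · cos φ₂ , cos φ₁ · sin φ₂ − sin φ₁ · cos φ₂ · cos Δλ )
  = atan2(-0.58729, -0.63795) = -137.368° → normalised to [0°, 360°): 222.632°.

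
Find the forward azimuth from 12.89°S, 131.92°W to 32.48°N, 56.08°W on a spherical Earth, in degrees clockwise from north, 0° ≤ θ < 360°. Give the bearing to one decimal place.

55.2°

Δλ = -56.08 − -131.92 = 75.84°.
θ = atan2( sin Δλ · cos φ₂ , cos φ₁ · sin φ₂ − sin φ₁ · cos φ₂ · cos Δλ )
  = atan2(0.81795, 0.56951) = 55.152° → normalised to [0°, 360°): 55.152°.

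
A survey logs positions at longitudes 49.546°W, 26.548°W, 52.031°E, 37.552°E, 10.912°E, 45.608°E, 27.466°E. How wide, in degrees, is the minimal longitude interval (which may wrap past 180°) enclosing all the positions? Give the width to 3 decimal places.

Sort the longitudes: -49.546°, -26.548°, +10.912°, +27.466°, +37.552°, +45.608°, +52.031°.
Eastward gaps between consecutive values (wrapping around): 22.998°, 37.460°, 16.554°, 10.086°, 8.056°, 6.423°, 258.423°.
Largest gap = 258.423° ⇒ minimal covering band is its complement: 360° − 258.423° = 101.577°.
Band runs from -49.546° eastward to +52.031°.

101.577°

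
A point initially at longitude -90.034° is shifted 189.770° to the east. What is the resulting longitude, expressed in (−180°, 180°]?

Start at -90.034°; shift +189.770° → +99.736°.
+99.736° already lies in (−180°, 180°].

+99.736°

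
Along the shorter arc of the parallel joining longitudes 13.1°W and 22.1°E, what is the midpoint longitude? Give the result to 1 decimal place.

4.5°E

Signed shortest Δλ from -13.1° to +22.1° is +35.2°.
Midpoint longitude = -13.1° + (+35.2°)/2 = -13.1° + 17.6° = +4.5°.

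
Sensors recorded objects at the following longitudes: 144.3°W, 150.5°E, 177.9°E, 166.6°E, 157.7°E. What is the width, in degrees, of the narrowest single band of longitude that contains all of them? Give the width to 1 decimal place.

65.2°

Sort the longitudes: -144.3°, +150.5°, +157.7°, +166.6°, +177.9°.
Eastward gaps between consecutive values (wrapping around): 294.8°, 7.2°, 8.9°, 11.3°, 37.8°.
Largest gap = 294.8° ⇒ minimal covering band is its complement: 360° − 294.8° = 65.2°.
Band runs from +150.5° eastward to -144.3°, crossing the antimeridian.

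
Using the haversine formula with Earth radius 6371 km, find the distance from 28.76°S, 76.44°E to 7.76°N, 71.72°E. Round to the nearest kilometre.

Δλ = 71.72 − 76.44 = -4.72°.
Δφ = 7.76 − -28.76 = 36.52°.
a = sin²(Δφ/2) + cos φ₁ · cos φ₂ · sin²(Δλ/2) = 0.099648.
c = 2·atan2(√a, √(1−a)) = 0.64233 rad → d = 6371·c ≈ 4092.27 km.

4092 km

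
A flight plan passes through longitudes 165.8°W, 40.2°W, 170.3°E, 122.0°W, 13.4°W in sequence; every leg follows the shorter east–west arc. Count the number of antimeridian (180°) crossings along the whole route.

Leg 1: -165.8° → -40.2°, shortest Δλ = 125.6° (east) — does not cross 180°.
Leg 2: -40.2° → +170.3°, shortest Δλ = -149.5° (west) — crosses 180°.
Leg 3: +170.3° → -122.0°, shortest Δλ = 67.7° (east) — crosses 180°.
Leg 4: -122.0° → -13.4°, shortest Δλ = 108.6° (east) — does not cross 180°.
Total crossings: 2.

2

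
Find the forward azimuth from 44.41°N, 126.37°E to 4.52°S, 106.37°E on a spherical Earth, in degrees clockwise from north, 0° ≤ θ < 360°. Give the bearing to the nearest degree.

206°

Δλ = 106.37 − 126.37 = -20.00°.
θ = atan2( sin Δλ · cos φ₂ , cos φ₁ · sin φ₂ − sin φ₁ · cos φ₂ · cos Δλ )
  = atan2(-0.34096, -0.71184) = -154.406° → normalised to [0°, 360°): 205.594°.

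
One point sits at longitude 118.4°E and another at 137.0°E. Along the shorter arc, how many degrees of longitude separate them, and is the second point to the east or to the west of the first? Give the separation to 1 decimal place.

Raw difference: 137.0 − 118.4 = 18.6°.
Normalise into (−180°, 180°]: 18.6° stays 18.6°.
Positive ⇒ the second point lies to the east; separation 18.6°.

18.6° east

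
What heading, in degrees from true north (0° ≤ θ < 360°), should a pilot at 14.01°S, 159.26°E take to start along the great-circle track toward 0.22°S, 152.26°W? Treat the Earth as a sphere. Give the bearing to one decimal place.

Δλ = -152.26 − 159.26 = -311.52°; wrapped into (−180°, 180°]: 48.48°.
θ = atan2( sin Δλ · cos φ₂ , cos φ₁ · sin φ₂ − sin φ₁ · cos φ₂ · cos Δλ )
  = atan2(0.74872, 0.15675) = 78.175° → normalised to [0°, 360°): 78.175°.

78.2°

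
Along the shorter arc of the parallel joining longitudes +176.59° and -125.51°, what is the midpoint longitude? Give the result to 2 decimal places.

Signed shortest Δλ from +176.59° to -125.51° is +57.90°.
Midpoint longitude = +176.59° + (+57.90°)/2 = +176.59° + 28.95° = +205.54°.
Normalise into (−180°, 180°]: -154.46°.
(The naïve average (+176.59 + -125.51)/2 = 25.54° is on the wrong side of the globe.)

-154.46°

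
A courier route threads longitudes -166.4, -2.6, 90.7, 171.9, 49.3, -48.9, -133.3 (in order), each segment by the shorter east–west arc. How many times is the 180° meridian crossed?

Leg 1: -166.4° → -2.6°, shortest Δλ = 163.8° (east) — does not cross 180°.
Leg 2: -2.6° → +90.7°, shortest Δλ = 93.3° (east) — does not cross 180°.
Leg 3: +90.7° → +171.9°, shortest Δλ = 81.2° (east) — does not cross 180°.
Leg 4: +171.9° → +49.3°, shortest Δλ = -122.6° (west) — does not cross 180°.
Leg 5: +49.3° → -48.9°, shortest Δλ = -98.2° (west) — does not cross 180°.
Leg 6: -48.9° → -133.3°, shortest Δλ = -84.4° (west) — does not cross 180°.
Total crossings: 0.

0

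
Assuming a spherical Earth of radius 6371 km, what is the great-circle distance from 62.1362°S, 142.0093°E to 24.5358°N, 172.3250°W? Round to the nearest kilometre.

10454 km

Δλ = -172.3250 − 142.0093 = -314.3343°; wrapped into (−180°, 180°]: 45.6657°.
Δφ = 24.5358 − -62.1362 = 86.6720°.
a = sin²(Δφ/2) + cos φ₁ · cos φ₂ · sin²(Δλ/2) = 0.534995.
c = 2·atan2(√a, √(1−a)) = 1.64084 rad → d = 6371·c ≈ 10453.82 km.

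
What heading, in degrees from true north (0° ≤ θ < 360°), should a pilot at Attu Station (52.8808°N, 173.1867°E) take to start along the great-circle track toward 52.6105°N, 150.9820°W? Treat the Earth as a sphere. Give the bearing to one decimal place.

Δλ = -150.9820 − 173.1867 = -324.1687°; wrapped into (−180°, 180°]: 35.8313°.
θ = atan2( sin Δλ · cos φ₂ , cos φ₁ · sin φ₂ − sin φ₁ · cos φ₂ · cos Δλ )
  = atan2(0.35547, 0.08692) = 76.260° → normalised to [0°, 360°): 76.260°.

76.3°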